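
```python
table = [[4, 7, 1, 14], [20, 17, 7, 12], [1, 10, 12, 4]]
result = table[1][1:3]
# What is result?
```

table[1] = [20, 17, 7, 12]. table[1] has length 4. The slice table[1][1:3] selects indices [1, 2] (1->17, 2->7), giving [17, 7].

[17, 7]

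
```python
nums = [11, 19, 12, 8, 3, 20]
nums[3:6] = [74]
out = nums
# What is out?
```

nums starts as [11, 19, 12, 8, 3, 20] (length 6). The slice nums[3:6] covers indices [3, 4, 5] with values [8, 3, 20]. Replacing that slice with [74] (different length) produces [11, 19, 12, 74].

[11, 19, 12, 74]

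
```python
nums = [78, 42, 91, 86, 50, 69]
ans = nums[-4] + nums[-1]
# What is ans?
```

nums has length 6. Negative index -4 maps to positive index 6 + (-4) = 2. nums[2] = 91.
nums has length 6. Negative index -1 maps to positive index 6 + (-1) = 5. nums[5] = 69.
Sum: 91 + 69 = 160.

160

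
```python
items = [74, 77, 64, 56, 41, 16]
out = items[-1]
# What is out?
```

items has length 6. Negative index -1 maps to positive index 6 + (-1) = 5. items[5] = 16.

16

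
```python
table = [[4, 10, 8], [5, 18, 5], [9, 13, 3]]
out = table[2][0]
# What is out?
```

table[2] = [9, 13, 3]. Taking column 0 of that row yields 9.

9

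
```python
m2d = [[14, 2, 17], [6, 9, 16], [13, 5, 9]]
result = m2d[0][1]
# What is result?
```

m2d[0] = [14, 2, 17]. Taking column 1 of that row yields 2.

2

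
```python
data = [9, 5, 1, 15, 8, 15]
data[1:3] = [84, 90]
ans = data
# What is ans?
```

data starts as [9, 5, 1, 15, 8, 15] (length 6). The slice data[1:3] covers indices [1, 2] with values [5, 1]. Replacing that slice with [84, 90] (same length) produces [9, 84, 90, 15, 8, 15].

[9, 84, 90, 15, 8, 15]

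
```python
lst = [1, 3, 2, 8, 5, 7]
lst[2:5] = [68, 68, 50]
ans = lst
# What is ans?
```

lst starts as [1, 3, 2, 8, 5, 7] (length 6). The slice lst[2:5] covers indices [2, 3, 4] with values [2, 8, 5]. Replacing that slice with [68, 68, 50] (same length) produces [1, 3, 68, 68, 50, 7].

[1, 3, 68, 68, 50, 7]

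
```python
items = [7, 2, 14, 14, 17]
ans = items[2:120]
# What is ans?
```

items has length 5. The slice items[2:120] selects indices [2, 3, 4] (2->14, 3->14, 4->17), giving [14, 14, 17].

[14, 14, 17]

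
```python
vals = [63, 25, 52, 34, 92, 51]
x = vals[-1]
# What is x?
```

vals has length 6. Negative index -1 maps to positive index 6 + (-1) = 5. vals[5] = 51.

51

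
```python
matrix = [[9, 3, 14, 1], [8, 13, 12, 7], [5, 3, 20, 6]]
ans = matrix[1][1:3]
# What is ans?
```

matrix[1] = [8, 13, 12, 7]. matrix[1] has length 4. The slice matrix[1][1:3] selects indices [1, 2] (1->13, 2->12), giving [13, 12].

[13, 12]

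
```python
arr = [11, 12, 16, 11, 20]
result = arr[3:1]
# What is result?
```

arr has length 5. The slice arr[3:1] resolves to an empty index range, so the result is [].

[]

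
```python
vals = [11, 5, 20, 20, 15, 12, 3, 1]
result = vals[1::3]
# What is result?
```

vals has length 8. The slice vals[1::3] selects indices [1, 4, 7] (1->5, 4->15, 7->1), giving [5, 15, 1].

[5, 15, 1]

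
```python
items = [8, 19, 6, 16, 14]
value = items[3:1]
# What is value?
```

items has length 5. The slice items[3:1] resolves to an empty index range, so the result is [].

[]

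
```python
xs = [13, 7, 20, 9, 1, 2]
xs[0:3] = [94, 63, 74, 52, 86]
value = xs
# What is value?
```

xs starts as [13, 7, 20, 9, 1, 2] (length 6). The slice xs[0:3] covers indices [0, 1, 2] with values [13, 7, 20]. Replacing that slice with [94, 63, 74, 52, 86] (different length) produces [94, 63, 74, 52, 86, 9, 1, 2].

[94, 63, 74, 52, 86, 9, 1, 2]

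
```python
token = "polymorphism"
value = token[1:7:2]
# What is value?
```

token has length 12. The slice token[1:7:2] selects indices [1, 3, 5] (1->'o', 3->'y', 5->'o'), giving 'oyo'.

'oyo'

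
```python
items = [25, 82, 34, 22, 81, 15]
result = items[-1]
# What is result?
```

items has length 6. Negative index -1 maps to positive index 6 + (-1) = 5. items[5] = 15.

15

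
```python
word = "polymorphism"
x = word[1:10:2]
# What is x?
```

word has length 12. The slice word[1:10:2] selects indices [1, 3, 5, 7, 9] (1->'o', 3->'y', 5->'o', 7->'p', 9->'i'), giving 'oyopi'.

'oyopi'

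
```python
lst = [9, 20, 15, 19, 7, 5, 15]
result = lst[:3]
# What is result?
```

lst has length 7. The slice lst[:3] selects indices [0, 1, 2] (0->9, 1->20, 2->15), giving [9, 20, 15].

[9, 20, 15]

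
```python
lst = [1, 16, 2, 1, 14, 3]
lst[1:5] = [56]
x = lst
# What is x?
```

lst starts as [1, 16, 2, 1, 14, 3] (length 6). The slice lst[1:5] covers indices [1, 2, 3, 4] with values [16, 2, 1, 14]. Replacing that slice with [56] (different length) produces [1, 56, 3].

[1, 56, 3]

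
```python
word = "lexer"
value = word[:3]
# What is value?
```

word has length 5. The slice word[:3] selects indices [0, 1, 2] (0->'l', 1->'e', 2->'x'), giving 'lex'.

'lex'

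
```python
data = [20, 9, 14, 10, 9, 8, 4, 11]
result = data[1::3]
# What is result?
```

data has length 8. The slice data[1::3] selects indices [1, 4, 7] (1->9, 4->9, 7->11), giving [9, 9, 11].

[9, 9, 11]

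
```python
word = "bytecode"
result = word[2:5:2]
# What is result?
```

word has length 8. The slice word[2:5:2] selects indices [2, 4] (2->'t', 4->'c'), giving 'tc'.

'tc'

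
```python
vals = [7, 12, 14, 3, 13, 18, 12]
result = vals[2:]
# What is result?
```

vals has length 7. The slice vals[2:] selects indices [2, 3, 4, 5, 6] (2->14, 3->3, 4->13, 5->18, 6->12), giving [14, 3, 13, 18, 12].

[14, 3, 13, 18, 12]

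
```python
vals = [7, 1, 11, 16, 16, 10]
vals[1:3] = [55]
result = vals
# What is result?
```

vals starts as [7, 1, 11, 16, 16, 10] (length 6). The slice vals[1:3] covers indices [1, 2] with values [1, 11]. Replacing that slice with [55] (different length) produces [7, 55, 16, 16, 10].

[7, 55, 16, 16, 10]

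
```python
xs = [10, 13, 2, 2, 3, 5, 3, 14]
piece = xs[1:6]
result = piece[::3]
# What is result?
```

xs has length 8. The slice xs[1:6] selects indices [1, 2, 3, 4, 5] (1->13, 2->2, 3->2, 4->3, 5->5), giving [13, 2, 2, 3, 5]. So piece = [13, 2, 2, 3, 5]. piece has length 5. The slice piece[::3] selects indices [0, 3] (0->13, 3->3), giving [13, 3].

[13, 3]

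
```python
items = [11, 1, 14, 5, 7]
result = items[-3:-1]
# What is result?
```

items has length 5. The slice items[-3:-1] selects indices [2, 3] (2->14, 3->5), giving [14, 5].

[14, 5]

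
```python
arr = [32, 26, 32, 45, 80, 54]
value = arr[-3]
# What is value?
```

arr has length 6. Negative index -3 maps to positive index 6 + (-3) = 3. arr[3] = 45.

45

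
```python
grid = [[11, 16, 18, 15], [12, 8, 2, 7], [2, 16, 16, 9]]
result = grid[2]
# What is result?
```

grid has 3 rows. Row 2 is [2, 16, 16, 9].

[2, 16, 16, 9]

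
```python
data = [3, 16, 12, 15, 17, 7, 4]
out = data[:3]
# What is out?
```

data has length 7. The slice data[:3] selects indices [0, 1, 2] (0->3, 1->16, 2->12), giving [3, 16, 12].

[3, 16, 12]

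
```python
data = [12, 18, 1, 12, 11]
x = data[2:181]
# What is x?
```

data has length 5. The slice data[2:181] selects indices [2, 3, 4] (2->1, 3->12, 4->11), giving [1, 12, 11].

[1, 12, 11]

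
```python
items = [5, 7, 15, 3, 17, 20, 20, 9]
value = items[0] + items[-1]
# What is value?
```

items has length 8. items[0] = 5.
items has length 8. Negative index -1 maps to positive index 8 + (-1) = 7. items[7] = 9.
Sum: 5 + 9 = 14.

14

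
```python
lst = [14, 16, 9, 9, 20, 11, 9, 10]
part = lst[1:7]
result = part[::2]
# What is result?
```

lst has length 8. The slice lst[1:7] selects indices [1, 2, 3, 4, 5, 6] (1->16, 2->9, 3->9, 4->20, 5->11, 6->9), giving [16, 9, 9, 20, 11, 9]. So part = [16, 9, 9, 20, 11, 9]. part has length 6. The slice part[::2] selects indices [0, 2, 4] (0->16, 2->9, 4->11), giving [16, 9, 11].

[16, 9, 11]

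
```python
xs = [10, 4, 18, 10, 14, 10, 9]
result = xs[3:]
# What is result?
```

xs has length 7. The slice xs[3:] selects indices [3, 4, 5, 6] (3->10, 4->14, 5->10, 6->9), giving [10, 14, 10, 9].

[10, 14, 10, 9]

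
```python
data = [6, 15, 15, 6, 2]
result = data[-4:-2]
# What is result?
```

data has length 5. The slice data[-4:-2] selects indices [1, 2] (1->15, 2->15), giving [15, 15].

[15, 15]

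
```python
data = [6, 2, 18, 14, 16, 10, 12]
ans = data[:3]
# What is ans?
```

data has length 7. The slice data[:3] selects indices [0, 1, 2] (0->6, 1->2, 2->18), giving [6, 2, 18].

[6, 2, 18]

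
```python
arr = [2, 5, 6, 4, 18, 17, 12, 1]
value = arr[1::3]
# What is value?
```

arr has length 8. The slice arr[1::3] selects indices [1, 4, 7] (1->5, 4->18, 7->1), giving [5, 18, 1].

[5, 18, 1]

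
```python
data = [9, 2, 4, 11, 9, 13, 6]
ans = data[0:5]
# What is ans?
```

data has length 7. The slice data[0:5] selects indices [0, 1, 2, 3, 4] (0->9, 1->2, 2->4, 3->11, 4->9), giving [9, 2, 4, 11, 9].

[9, 2, 4, 11, 9]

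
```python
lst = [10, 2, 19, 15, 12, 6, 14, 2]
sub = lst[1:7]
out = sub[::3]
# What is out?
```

lst has length 8. The slice lst[1:7] selects indices [1, 2, 3, 4, 5, 6] (1->2, 2->19, 3->15, 4->12, 5->6, 6->14), giving [2, 19, 15, 12, 6, 14]. So sub = [2, 19, 15, 12, 6, 14]. sub has length 6. The slice sub[::3] selects indices [0, 3] (0->2, 3->12), giving [2, 12].

[2, 12]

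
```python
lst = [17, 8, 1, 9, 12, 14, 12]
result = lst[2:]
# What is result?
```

lst has length 7. The slice lst[2:] selects indices [2, 3, 4, 5, 6] (2->1, 3->9, 4->12, 5->14, 6->12), giving [1, 9, 12, 14, 12].

[1, 9, 12, 14, 12]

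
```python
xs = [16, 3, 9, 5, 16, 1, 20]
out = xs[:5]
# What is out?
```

xs has length 7. The slice xs[:5] selects indices [0, 1, 2, 3, 4] (0->16, 1->3, 2->9, 3->5, 4->16), giving [16, 3, 9, 5, 16].

[16, 3, 9, 5, 16]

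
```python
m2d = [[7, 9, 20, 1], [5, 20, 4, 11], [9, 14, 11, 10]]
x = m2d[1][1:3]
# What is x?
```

m2d[1] = [5, 20, 4, 11]. m2d[1] has length 4. The slice m2d[1][1:3] selects indices [1, 2] (1->20, 2->4), giving [20, 4].

[20, 4]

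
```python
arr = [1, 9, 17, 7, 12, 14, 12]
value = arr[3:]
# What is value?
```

arr has length 7. The slice arr[3:] selects indices [3, 4, 5, 6] (3->7, 4->12, 5->14, 6->12), giving [7, 12, 14, 12].

[7, 12, 14, 12]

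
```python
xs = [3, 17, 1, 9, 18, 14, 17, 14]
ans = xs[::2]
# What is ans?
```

xs has length 8. The slice xs[::2] selects indices [0, 2, 4, 6] (0->3, 2->1, 4->18, 6->17), giving [3, 1, 18, 17].

[3, 1, 18, 17]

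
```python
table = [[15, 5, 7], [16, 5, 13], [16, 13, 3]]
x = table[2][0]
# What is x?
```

table[2] = [16, 13, 3]. Taking column 0 of that row yields 16.

16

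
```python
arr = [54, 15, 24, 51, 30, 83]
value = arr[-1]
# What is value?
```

arr has length 6. Negative index -1 maps to positive index 6 + (-1) = 5. arr[5] = 83.

83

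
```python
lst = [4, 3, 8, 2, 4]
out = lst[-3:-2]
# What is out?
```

lst has length 5. The slice lst[-3:-2] selects indices [2] (2->8), giving [8].

[8]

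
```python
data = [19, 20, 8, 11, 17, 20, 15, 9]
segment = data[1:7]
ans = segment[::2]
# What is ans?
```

data has length 8. The slice data[1:7] selects indices [1, 2, 3, 4, 5, 6] (1->20, 2->8, 3->11, 4->17, 5->20, 6->15), giving [20, 8, 11, 17, 20, 15]. So segment = [20, 8, 11, 17, 20, 15]. segment has length 6. The slice segment[::2] selects indices [0, 2, 4] (0->20, 2->11, 4->20), giving [20, 11, 20].

[20, 11, 20]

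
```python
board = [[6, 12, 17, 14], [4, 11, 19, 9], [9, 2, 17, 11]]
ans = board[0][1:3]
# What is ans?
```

board[0] = [6, 12, 17, 14]. board[0] has length 4. The slice board[0][1:3] selects indices [1, 2] (1->12, 2->17), giving [12, 17].

[12, 17]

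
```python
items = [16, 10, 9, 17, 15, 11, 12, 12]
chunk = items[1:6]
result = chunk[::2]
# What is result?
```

items has length 8. The slice items[1:6] selects indices [1, 2, 3, 4, 5] (1->10, 2->9, 3->17, 4->15, 5->11), giving [10, 9, 17, 15, 11]. So chunk = [10, 9, 17, 15, 11]. chunk has length 5. The slice chunk[::2] selects indices [0, 2, 4] (0->10, 2->17, 4->11), giving [10, 17, 11].

[10, 17, 11]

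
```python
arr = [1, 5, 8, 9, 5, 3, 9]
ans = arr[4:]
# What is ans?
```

arr has length 7. The slice arr[4:] selects indices [4, 5, 6] (4->5, 5->3, 6->9), giving [5, 3, 9].

[5, 3, 9]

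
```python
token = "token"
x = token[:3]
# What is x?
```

token has length 5. The slice token[:3] selects indices [0, 1, 2] (0->'t', 1->'o', 2->'k'), giving 'tok'.

'tok'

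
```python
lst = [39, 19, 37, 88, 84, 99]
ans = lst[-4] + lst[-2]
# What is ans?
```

lst has length 6. Negative index -4 maps to positive index 6 + (-4) = 2. lst[2] = 37.
lst has length 6. Negative index -2 maps to positive index 6 + (-2) = 4. lst[4] = 84.
Sum: 37 + 84 = 121.

121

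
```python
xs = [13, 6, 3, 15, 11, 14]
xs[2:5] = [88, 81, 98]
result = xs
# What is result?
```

xs starts as [13, 6, 3, 15, 11, 14] (length 6). The slice xs[2:5] covers indices [2, 3, 4] with values [3, 15, 11]. Replacing that slice with [88, 81, 98] (same length) produces [13, 6, 88, 81, 98, 14].

[13, 6, 88, 81, 98, 14]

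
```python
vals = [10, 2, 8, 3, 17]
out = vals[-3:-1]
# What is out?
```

vals has length 5. The slice vals[-3:-1] selects indices [2, 3] (2->8, 3->3), giving [8, 3].

[8, 3]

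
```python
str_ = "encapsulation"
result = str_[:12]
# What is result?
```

str_ has length 13. The slice str_[:12] selects indices [0, 1, 2, 3, 4, 5, 6, 7, 8, 9, 10, 11] (0->'e', 1->'n', 2->'c', 3->'a', 4->'p', 5->'s', 6->'u', 7->'l', 8->'a', 9->'t', 10->'i', 11->'o'), giving 'encapsulatio'.

'encapsulatio'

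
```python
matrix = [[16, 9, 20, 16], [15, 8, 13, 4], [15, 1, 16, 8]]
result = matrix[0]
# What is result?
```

matrix has 3 rows. Row 0 is [16, 9, 20, 16].

[16, 9, 20, 16]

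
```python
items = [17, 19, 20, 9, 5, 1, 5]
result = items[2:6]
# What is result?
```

items has length 7. The slice items[2:6] selects indices [2, 3, 4, 5] (2->20, 3->9, 4->5, 5->1), giving [20, 9, 5, 1].

[20, 9, 5, 1]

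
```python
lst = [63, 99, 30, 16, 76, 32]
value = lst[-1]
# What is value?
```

lst has length 6. Negative index -1 maps to positive index 6 + (-1) = 5. lst[5] = 32.

32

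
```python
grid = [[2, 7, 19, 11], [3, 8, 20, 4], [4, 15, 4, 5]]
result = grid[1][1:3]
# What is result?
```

grid[1] = [3, 8, 20, 4]. grid[1] has length 4. The slice grid[1][1:3] selects indices [1, 2] (1->8, 2->20), giving [8, 20].

[8, 20]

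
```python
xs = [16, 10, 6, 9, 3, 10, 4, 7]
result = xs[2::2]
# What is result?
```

xs has length 8. The slice xs[2::2] selects indices [2, 4, 6] (2->6, 4->3, 6->4), giving [6, 3, 4].

[6, 3, 4]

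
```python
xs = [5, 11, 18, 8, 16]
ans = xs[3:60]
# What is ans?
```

xs has length 5. The slice xs[3:60] selects indices [3, 4] (3->8, 4->16), giving [8, 16].

[8, 16]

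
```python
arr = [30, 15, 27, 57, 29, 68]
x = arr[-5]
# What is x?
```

arr has length 6. Negative index -5 maps to positive index 6 + (-5) = 1. arr[1] = 15.

15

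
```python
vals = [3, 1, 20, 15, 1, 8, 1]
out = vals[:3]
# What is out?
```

vals has length 7. The slice vals[:3] selects indices [0, 1, 2] (0->3, 1->1, 2->20), giving [3, 1, 20].

[3, 1, 20]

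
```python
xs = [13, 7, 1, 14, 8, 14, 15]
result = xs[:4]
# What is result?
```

xs has length 7. The slice xs[:4] selects indices [0, 1, 2, 3] (0->13, 1->7, 2->1, 3->14), giving [13, 7, 1, 14].

[13, 7, 1, 14]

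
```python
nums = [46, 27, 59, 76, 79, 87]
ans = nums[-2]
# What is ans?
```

nums has length 6. Negative index -2 maps to positive index 6 + (-2) = 4. nums[4] = 79.

79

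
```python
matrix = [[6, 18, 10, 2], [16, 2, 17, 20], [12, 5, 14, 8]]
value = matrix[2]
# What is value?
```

matrix has 3 rows. Row 2 is [12, 5, 14, 8].

[12, 5, 14, 8]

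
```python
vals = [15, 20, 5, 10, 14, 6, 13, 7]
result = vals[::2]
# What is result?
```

vals has length 8. The slice vals[::2] selects indices [0, 2, 4, 6] (0->15, 2->5, 4->14, 6->13), giving [15, 5, 14, 13].

[15, 5, 14, 13]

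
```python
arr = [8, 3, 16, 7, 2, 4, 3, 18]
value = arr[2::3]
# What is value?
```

arr has length 8. The slice arr[2::3] selects indices [2, 5] (2->16, 5->4), giving [16, 4].

[16, 4]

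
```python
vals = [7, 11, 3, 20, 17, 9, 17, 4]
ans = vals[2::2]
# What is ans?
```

vals has length 8. The slice vals[2::2] selects indices [2, 4, 6] (2->3, 4->17, 6->17), giving [3, 17, 17].

[3, 17, 17]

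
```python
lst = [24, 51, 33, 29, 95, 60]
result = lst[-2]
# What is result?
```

lst has length 6. Negative index -2 maps to positive index 6 + (-2) = 4. lst[4] = 95.

95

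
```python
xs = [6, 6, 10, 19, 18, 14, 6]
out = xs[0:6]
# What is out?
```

xs has length 7. The slice xs[0:6] selects indices [0, 1, 2, 3, 4, 5] (0->6, 1->6, 2->10, 3->19, 4->18, 5->14), giving [6, 6, 10, 19, 18, 14].

[6, 6, 10, 19, 18, 14]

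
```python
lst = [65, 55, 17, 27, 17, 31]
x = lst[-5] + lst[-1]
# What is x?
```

lst has length 6. Negative index -5 maps to positive index 6 + (-5) = 1. lst[1] = 55.
lst has length 6. Negative index -1 maps to positive index 6 + (-1) = 5. lst[5] = 31.
Sum: 55 + 31 = 86.

86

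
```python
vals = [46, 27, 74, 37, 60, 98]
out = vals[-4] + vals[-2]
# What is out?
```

vals has length 6. Negative index -4 maps to positive index 6 + (-4) = 2. vals[2] = 74.
vals has length 6. Negative index -2 maps to positive index 6 + (-2) = 4. vals[4] = 60.
Sum: 74 + 60 = 134.

134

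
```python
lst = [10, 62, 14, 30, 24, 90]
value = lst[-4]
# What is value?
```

lst has length 6. Negative index -4 maps to positive index 6 + (-4) = 2. lst[2] = 14.

14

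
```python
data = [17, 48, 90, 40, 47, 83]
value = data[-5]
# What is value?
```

data has length 6. Negative index -5 maps to positive index 6 + (-5) = 1. data[1] = 48.

48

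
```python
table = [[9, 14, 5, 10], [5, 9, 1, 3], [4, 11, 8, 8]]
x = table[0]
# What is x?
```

table has 3 rows. Row 0 is [9, 14, 5, 10].

[9, 14, 5, 10]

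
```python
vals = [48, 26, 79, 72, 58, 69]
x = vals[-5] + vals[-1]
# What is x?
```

vals has length 6. Negative index -5 maps to positive index 6 + (-5) = 1. vals[1] = 26.
vals has length 6. Negative index -1 maps to positive index 6 + (-1) = 5. vals[5] = 69.
Sum: 26 + 69 = 95.

95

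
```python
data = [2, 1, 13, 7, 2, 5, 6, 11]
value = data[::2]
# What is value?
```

data has length 8. The slice data[::2] selects indices [0, 2, 4, 6] (0->2, 2->13, 4->2, 6->6), giving [2, 13, 2, 6].

[2, 13, 2, 6]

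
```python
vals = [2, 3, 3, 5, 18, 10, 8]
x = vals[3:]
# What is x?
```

vals has length 7. The slice vals[3:] selects indices [3, 4, 5, 6] (3->5, 4->18, 5->10, 6->8), giving [5, 18, 10, 8].

[5, 18, 10, 8]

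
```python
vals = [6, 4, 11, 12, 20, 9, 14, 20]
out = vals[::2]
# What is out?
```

vals has length 8. The slice vals[::2] selects indices [0, 2, 4, 6] (0->6, 2->11, 4->20, 6->14), giving [6, 11, 20, 14].

[6, 11, 20, 14]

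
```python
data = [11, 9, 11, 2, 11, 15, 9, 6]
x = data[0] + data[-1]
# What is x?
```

data has length 8. data[0] = 11.
data has length 8. Negative index -1 maps to positive index 8 + (-1) = 7. data[7] = 6.
Sum: 11 + 6 = 17.

17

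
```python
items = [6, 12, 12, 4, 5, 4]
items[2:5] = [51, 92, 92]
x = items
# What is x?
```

items starts as [6, 12, 12, 4, 5, 4] (length 6). The slice items[2:5] covers indices [2, 3, 4] with values [12, 4, 5]. Replacing that slice with [51, 92, 92] (same length) produces [6, 12, 51, 92, 92, 4].

[6, 12, 51, 92, 92, 4]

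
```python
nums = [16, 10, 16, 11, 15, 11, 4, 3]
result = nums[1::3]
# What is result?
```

nums has length 8. The slice nums[1::3] selects indices [1, 4, 7] (1->10, 4->15, 7->3), giving [10, 15, 3].

[10, 15, 3]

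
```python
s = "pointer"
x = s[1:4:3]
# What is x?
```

s has length 7. The slice s[1:4:3] selects indices [1] (1->'o'), giving 'o'.

'o'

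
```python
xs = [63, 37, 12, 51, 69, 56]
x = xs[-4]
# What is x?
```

xs has length 6. Negative index -4 maps to positive index 6 + (-4) = 2. xs[2] = 12.

12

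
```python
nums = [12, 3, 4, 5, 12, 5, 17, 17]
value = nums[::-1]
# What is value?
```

nums has length 8. The slice nums[::-1] selects indices [7, 6, 5, 4, 3, 2, 1, 0] (7->17, 6->17, 5->5, 4->12, 3->5, 2->4, 1->3, 0->12), giving [17, 17, 5, 12, 5, 4, 3, 12].

[17, 17, 5, 12, 5, 4, 3, 12]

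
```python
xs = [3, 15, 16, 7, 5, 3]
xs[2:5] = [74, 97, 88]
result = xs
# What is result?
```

xs starts as [3, 15, 16, 7, 5, 3] (length 6). The slice xs[2:5] covers indices [2, 3, 4] with values [16, 7, 5]. Replacing that slice with [74, 97, 88] (same length) produces [3, 15, 74, 97, 88, 3].

[3, 15, 74, 97, 88, 3]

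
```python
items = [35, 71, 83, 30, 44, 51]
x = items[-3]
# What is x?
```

items has length 6. Negative index -3 maps to positive index 6 + (-3) = 3. items[3] = 30.

30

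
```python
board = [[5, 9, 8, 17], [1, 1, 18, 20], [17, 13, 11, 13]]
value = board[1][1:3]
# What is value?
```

board[1] = [1, 1, 18, 20]. board[1] has length 4. The slice board[1][1:3] selects indices [1, 2] (1->1, 2->18), giving [1, 18].

[1, 18]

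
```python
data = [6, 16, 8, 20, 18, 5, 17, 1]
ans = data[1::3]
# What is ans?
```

data has length 8. The slice data[1::3] selects indices [1, 4, 7] (1->16, 4->18, 7->1), giving [16, 18, 1].

[16, 18, 1]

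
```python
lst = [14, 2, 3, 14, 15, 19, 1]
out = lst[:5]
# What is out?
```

lst has length 7. The slice lst[:5] selects indices [0, 1, 2, 3, 4] (0->14, 1->2, 2->3, 3->14, 4->15), giving [14, 2, 3, 14, 15].

[14, 2, 3, 14, 15]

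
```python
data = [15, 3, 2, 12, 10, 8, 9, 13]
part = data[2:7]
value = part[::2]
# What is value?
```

data has length 8. The slice data[2:7] selects indices [2, 3, 4, 5, 6] (2->2, 3->12, 4->10, 5->8, 6->9), giving [2, 12, 10, 8, 9]. So part = [2, 12, 10, 8, 9]. part has length 5. The slice part[::2] selects indices [0, 2, 4] (0->2, 2->10, 4->9), giving [2, 10, 9].

[2, 10, 9]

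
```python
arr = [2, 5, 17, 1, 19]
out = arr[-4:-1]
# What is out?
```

arr has length 5. The slice arr[-4:-1] selects indices [1, 2, 3] (1->5, 2->17, 3->1), giving [5, 17, 1].

[5, 17, 1]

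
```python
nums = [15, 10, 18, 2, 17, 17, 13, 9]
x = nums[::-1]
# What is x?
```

nums has length 8. The slice nums[::-1] selects indices [7, 6, 5, 4, 3, 2, 1, 0] (7->9, 6->13, 5->17, 4->17, 3->2, 2->18, 1->10, 0->15), giving [9, 13, 17, 17, 2, 18, 10, 15].

[9, 13, 17, 17, 2, 18, 10, 15]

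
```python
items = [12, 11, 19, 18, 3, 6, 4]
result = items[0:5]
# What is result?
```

items has length 7. The slice items[0:5] selects indices [0, 1, 2, 3, 4] (0->12, 1->11, 2->19, 3->18, 4->3), giving [12, 11, 19, 18, 3].

[12, 11, 19, 18, 3]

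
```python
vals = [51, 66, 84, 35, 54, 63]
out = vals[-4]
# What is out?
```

vals has length 6. Negative index -4 maps to positive index 6 + (-4) = 2. vals[2] = 84.

84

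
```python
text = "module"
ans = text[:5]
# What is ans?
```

text has length 6. The slice text[:5] selects indices [0, 1, 2, 3, 4] (0->'m', 1->'o', 2->'d', 3->'u', 4->'l'), giving 'modul'.

'modul'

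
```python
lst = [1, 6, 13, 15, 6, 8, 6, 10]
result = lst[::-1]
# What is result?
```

lst has length 8. The slice lst[::-1] selects indices [7, 6, 5, 4, 3, 2, 1, 0] (7->10, 6->6, 5->8, 4->6, 3->15, 2->13, 1->6, 0->1), giving [10, 6, 8, 6, 15, 13, 6, 1].

[10, 6, 8, 6, 15, 13, 6, 1]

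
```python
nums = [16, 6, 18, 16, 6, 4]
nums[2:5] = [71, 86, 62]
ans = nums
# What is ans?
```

nums starts as [16, 6, 18, 16, 6, 4] (length 6). The slice nums[2:5] covers indices [2, 3, 4] with values [18, 16, 6]. Replacing that slice with [71, 86, 62] (same length) produces [16, 6, 71, 86, 62, 4].

[16, 6, 71, 86, 62, 4]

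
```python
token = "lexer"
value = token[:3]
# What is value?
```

token has length 5. The slice token[:3] selects indices [0, 1, 2] (0->'l', 1->'e', 2->'x'), giving 'lex'.

'lex'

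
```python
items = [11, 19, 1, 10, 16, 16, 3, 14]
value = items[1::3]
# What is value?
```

items has length 8. The slice items[1::3] selects indices [1, 4, 7] (1->19, 4->16, 7->14), giving [19, 16, 14].

[19, 16, 14]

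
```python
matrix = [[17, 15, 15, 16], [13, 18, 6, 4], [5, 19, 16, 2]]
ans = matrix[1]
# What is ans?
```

matrix has 3 rows. Row 1 is [13, 18, 6, 4].

[13, 18, 6, 4]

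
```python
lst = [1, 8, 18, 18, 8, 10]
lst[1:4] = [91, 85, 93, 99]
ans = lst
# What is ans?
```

lst starts as [1, 8, 18, 18, 8, 10] (length 6). The slice lst[1:4] covers indices [1, 2, 3] with values [8, 18, 18]. Replacing that slice with [91, 85, 93, 99] (different length) produces [1, 91, 85, 93, 99, 8, 10].

[1, 91, 85, 93, 99, 8, 10]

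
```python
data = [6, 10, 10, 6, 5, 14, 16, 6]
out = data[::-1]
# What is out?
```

data has length 8. The slice data[::-1] selects indices [7, 6, 5, 4, 3, 2, 1, 0] (7->6, 6->16, 5->14, 4->5, 3->6, 2->10, 1->10, 0->6), giving [6, 16, 14, 5, 6, 10, 10, 6].

[6, 16, 14, 5, 6, 10, 10, 6]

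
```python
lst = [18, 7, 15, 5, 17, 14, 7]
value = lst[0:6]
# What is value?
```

lst has length 7. The slice lst[0:6] selects indices [0, 1, 2, 3, 4, 5] (0->18, 1->7, 2->15, 3->5, 4->17, 5->14), giving [18, 7, 15, 5, 17, 14].

[18, 7, 15, 5, 17, 14]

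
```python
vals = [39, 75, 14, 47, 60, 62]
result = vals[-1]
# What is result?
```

vals has length 6. Negative index -1 maps to positive index 6 + (-1) = 5. vals[5] = 62.

62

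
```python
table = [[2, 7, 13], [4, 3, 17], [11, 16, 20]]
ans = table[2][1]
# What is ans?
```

table[2] = [11, 16, 20]. Taking column 1 of that row yields 16.

16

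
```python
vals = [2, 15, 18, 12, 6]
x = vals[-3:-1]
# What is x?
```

vals has length 5. The slice vals[-3:-1] selects indices [2, 3] (2->18, 3->12), giving [18, 12].

[18, 12]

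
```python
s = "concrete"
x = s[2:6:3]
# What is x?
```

s has length 8. The slice s[2:6:3] selects indices [2, 5] (2->'n', 5->'e'), giving 'ne'.

'ne'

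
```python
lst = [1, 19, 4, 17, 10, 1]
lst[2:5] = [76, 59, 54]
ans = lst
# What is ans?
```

lst starts as [1, 19, 4, 17, 10, 1] (length 6). The slice lst[2:5] covers indices [2, 3, 4] with values [4, 17, 10]. Replacing that slice with [76, 59, 54] (same length) produces [1, 19, 76, 59, 54, 1].

[1, 19, 76, 59, 54, 1]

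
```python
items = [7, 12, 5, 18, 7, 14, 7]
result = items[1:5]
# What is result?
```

items has length 7. The slice items[1:5] selects indices [1, 2, 3, 4] (1->12, 2->5, 3->18, 4->7), giving [12, 5, 18, 7].

[12, 5, 18, 7]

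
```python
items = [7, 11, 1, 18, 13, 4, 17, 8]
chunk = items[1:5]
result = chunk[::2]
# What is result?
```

items has length 8. The slice items[1:5] selects indices [1, 2, 3, 4] (1->11, 2->1, 3->18, 4->13), giving [11, 1, 18, 13]. So chunk = [11, 1, 18, 13]. chunk has length 4. The slice chunk[::2] selects indices [0, 2] (0->11, 2->18), giving [11, 18].

[11, 18]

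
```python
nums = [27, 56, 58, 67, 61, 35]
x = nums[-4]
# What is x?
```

nums has length 6. Negative index -4 maps to positive index 6 + (-4) = 2. nums[2] = 58.

58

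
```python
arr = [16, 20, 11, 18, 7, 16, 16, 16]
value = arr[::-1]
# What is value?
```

arr has length 8. The slice arr[::-1] selects indices [7, 6, 5, 4, 3, 2, 1, 0] (7->16, 6->16, 5->16, 4->7, 3->18, 2->11, 1->20, 0->16), giving [16, 16, 16, 7, 18, 11, 20, 16].

[16, 16, 16, 7, 18, 11, 20, 16]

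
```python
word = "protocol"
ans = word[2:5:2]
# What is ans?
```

word has length 8. The slice word[2:5:2] selects indices [2, 4] (2->'o', 4->'o'), giving 'oo'.

'oo'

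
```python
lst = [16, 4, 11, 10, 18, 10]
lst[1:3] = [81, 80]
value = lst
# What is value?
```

lst starts as [16, 4, 11, 10, 18, 10] (length 6). The slice lst[1:3] covers indices [1, 2] with values [4, 11]. Replacing that slice with [81, 80] (same length) produces [16, 81, 80, 10, 18, 10].

[16, 81, 80, 10, 18, 10]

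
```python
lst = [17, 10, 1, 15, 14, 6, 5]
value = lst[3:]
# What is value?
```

lst has length 7. The slice lst[3:] selects indices [3, 4, 5, 6] (3->15, 4->14, 5->6, 6->5), giving [15, 14, 6, 5].

[15, 14, 6, 5]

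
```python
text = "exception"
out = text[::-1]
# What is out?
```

text has length 9. The slice text[::-1] selects indices [8, 7, 6, 5, 4, 3, 2, 1, 0] (8->'n', 7->'o', 6->'i', 5->'t', 4->'p', 3->'e', 2->'c', 1->'x', 0->'e'), giving 'noitpecxe'.

'noitpecxe'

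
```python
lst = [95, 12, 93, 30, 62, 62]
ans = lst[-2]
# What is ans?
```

lst has length 6. Negative index -2 maps to positive index 6 + (-2) = 4. lst[4] = 62.

62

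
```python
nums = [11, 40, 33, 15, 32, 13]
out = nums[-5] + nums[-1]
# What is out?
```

nums has length 6. Negative index -5 maps to positive index 6 + (-5) = 1. nums[1] = 40.
nums has length 6. Negative index -1 maps to positive index 6 + (-1) = 5. nums[5] = 13.
Sum: 40 + 13 = 53.

53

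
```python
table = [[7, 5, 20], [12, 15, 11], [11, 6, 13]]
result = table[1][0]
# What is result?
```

table[1] = [12, 15, 11]. Taking column 0 of that row yields 12.

12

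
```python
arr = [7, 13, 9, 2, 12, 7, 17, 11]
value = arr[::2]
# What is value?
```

arr has length 8. The slice arr[::2] selects indices [0, 2, 4, 6] (0->7, 2->9, 4->12, 6->17), giving [7, 9, 12, 17].

[7, 9, 12, 17]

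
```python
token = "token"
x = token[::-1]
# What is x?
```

token has length 5. The slice token[::-1] selects indices [4, 3, 2, 1, 0] (4->'n', 3->'e', 2->'k', 1->'o', 0->'t'), giving 'nekot'.

'nekot'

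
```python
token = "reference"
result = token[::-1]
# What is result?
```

token has length 9. The slice token[::-1] selects indices [8, 7, 6, 5, 4, 3, 2, 1, 0] (8->'e', 7->'c', 6->'n', 5->'e', 4->'r', 3->'e', 2->'f', 1->'e', 0->'r'), giving 'ecnerefer'.

'ecnerefer'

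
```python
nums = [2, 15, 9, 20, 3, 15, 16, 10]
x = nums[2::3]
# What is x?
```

nums has length 8. The slice nums[2::3] selects indices [2, 5] (2->9, 5->15), giving [9, 15].

[9, 15]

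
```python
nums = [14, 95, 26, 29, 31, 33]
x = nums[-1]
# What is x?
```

nums has length 6. Negative index -1 maps to positive index 6 + (-1) = 5. nums[5] = 33.

33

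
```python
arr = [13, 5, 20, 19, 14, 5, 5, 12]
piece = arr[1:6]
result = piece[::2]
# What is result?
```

arr has length 8. The slice arr[1:6] selects indices [1, 2, 3, 4, 5] (1->5, 2->20, 3->19, 4->14, 5->5), giving [5, 20, 19, 14, 5]. So piece = [5, 20, 19, 14, 5]. piece has length 5. The slice piece[::2] selects indices [0, 2, 4] (0->5, 2->19, 4->5), giving [5, 19, 5].

[5, 19, 5]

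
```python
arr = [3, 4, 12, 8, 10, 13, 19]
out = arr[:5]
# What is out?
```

arr has length 7. The slice arr[:5] selects indices [0, 1, 2, 3, 4] (0->3, 1->4, 2->12, 3->8, 4->10), giving [3, 4, 12, 8, 10].

[3, 4, 12, 8, 10]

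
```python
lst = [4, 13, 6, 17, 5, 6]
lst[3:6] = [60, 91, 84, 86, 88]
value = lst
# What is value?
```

lst starts as [4, 13, 6, 17, 5, 6] (length 6). The slice lst[3:6] covers indices [3, 4, 5] with values [17, 5, 6]. Replacing that slice with [60, 91, 84, 86, 88] (different length) produces [4, 13, 6, 60, 91, 84, 86, 88].

[4, 13, 6, 60, 91, 84, 86, 88]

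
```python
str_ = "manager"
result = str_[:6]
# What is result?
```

str_ has length 7. The slice str_[:6] selects indices [0, 1, 2, 3, 4, 5] (0->'m', 1->'a', 2->'n', 3->'a', 4->'g', 5->'e'), giving 'manage'.

'manage'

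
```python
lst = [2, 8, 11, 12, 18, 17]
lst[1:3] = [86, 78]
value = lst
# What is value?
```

lst starts as [2, 8, 11, 12, 18, 17] (length 6). The slice lst[1:3] covers indices [1, 2] with values [8, 11]. Replacing that slice with [86, 78] (same length) produces [2, 86, 78, 12, 18, 17].

[2, 86, 78, 12, 18, 17]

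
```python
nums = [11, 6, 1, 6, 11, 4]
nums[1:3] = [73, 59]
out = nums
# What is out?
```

nums starts as [11, 6, 1, 6, 11, 4] (length 6). The slice nums[1:3] covers indices [1, 2] with values [6, 1]. Replacing that slice with [73, 59] (same length) produces [11, 73, 59, 6, 11, 4].

[11, 73, 59, 6, 11, 4]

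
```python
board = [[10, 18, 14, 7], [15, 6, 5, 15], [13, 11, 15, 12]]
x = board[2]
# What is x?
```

board has 3 rows. Row 2 is [13, 11, 15, 12].

[13, 11, 15, 12]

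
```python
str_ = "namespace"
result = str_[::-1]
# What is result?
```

str_ has length 9. The slice str_[::-1] selects indices [8, 7, 6, 5, 4, 3, 2, 1, 0] (8->'e', 7->'c', 6->'a', 5->'p', 4->'s', 3->'e', 2->'m', 1->'a', 0->'n'), giving 'ecapseman'.

'ecapseman'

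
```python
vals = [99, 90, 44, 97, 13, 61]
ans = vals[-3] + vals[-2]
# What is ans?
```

vals has length 6. Negative index -3 maps to positive index 6 + (-3) = 3. vals[3] = 97.
vals has length 6. Negative index -2 maps to positive index 6 + (-2) = 4. vals[4] = 13.
Sum: 97 + 13 = 110.

110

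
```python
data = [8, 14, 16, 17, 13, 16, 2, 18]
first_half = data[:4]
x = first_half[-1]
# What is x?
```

data has length 8. The slice data[:4] selects indices [0, 1, 2, 3] (0->8, 1->14, 2->16, 3->17), giving [8, 14, 16, 17]. So first_half = [8, 14, 16, 17]. Then first_half[-1] = 17.

17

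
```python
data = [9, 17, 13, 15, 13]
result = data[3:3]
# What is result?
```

data has length 5. The slice data[3:3] resolves to an empty index range, so the result is [].

[]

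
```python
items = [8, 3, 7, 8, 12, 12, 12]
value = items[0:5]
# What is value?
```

items has length 7. The slice items[0:5] selects indices [0, 1, 2, 3, 4] (0->8, 1->3, 2->7, 3->8, 4->12), giving [8, 3, 7, 8, 12].

[8, 3, 7, 8, 12]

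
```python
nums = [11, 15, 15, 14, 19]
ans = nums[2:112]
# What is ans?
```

nums has length 5. The slice nums[2:112] selects indices [2, 3, 4] (2->15, 3->14, 4->19), giving [15, 14, 19].

[15, 14, 19]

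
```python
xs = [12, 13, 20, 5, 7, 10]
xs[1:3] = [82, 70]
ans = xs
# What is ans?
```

xs starts as [12, 13, 20, 5, 7, 10] (length 6). The slice xs[1:3] covers indices [1, 2] with values [13, 20]. Replacing that slice with [82, 70] (same length) produces [12, 82, 70, 5, 7, 10].

[12, 82, 70, 5, 7, 10]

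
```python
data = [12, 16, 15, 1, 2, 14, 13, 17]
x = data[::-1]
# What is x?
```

data has length 8. The slice data[::-1] selects indices [7, 6, 5, 4, 3, 2, 1, 0] (7->17, 6->13, 5->14, 4->2, 3->1, 2->15, 1->16, 0->12), giving [17, 13, 14, 2, 1, 15, 16, 12].

[17, 13, 14, 2, 1, 15, 16, 12]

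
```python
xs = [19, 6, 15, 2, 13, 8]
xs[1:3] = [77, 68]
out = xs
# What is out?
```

xs starts as [19, 6, 15, 2, 13, 8] (length 6). The slice xs[1:3] covers indices [1, 2] with values [6, 15]. Replacing that slice with [77, 68] (same length) produces [19, 77, 68, 2, 13, 8].

[19, 77, 68, 2, 13, 8]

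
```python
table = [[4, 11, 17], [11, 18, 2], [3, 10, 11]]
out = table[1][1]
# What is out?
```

table[1] = [11, 18, 2]. Taking column 1 of that row yields 18.

18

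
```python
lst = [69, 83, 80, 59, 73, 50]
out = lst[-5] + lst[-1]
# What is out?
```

lst has length 6. Negative index -5 maps to positive index 6 + (-5) = 1. lst[1] = 83.
lst has length 6. Negative index -1 maps to positive index 6 + (-1) = 5. lst[5] = 50.
Sum: 83 + 50 = 133.

133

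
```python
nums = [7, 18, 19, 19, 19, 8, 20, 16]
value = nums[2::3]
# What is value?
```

nums has length 8. The slice nums[2::3] selects indices [2, 5] (2->19, 5->8), giving [19, 8].

[19, 8]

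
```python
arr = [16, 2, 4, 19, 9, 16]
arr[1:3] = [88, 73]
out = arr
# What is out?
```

arr starts as [16, 2, 4, 19, 9, 16] (length 6). The slice arr[1:3] covers indices [1, 2] with values [2, 4]. Replacing that slice with [88, 73] (same length) produces [16, 88, 73, 19, 9, 16].

[16, 88, 73, 19, 9, 16]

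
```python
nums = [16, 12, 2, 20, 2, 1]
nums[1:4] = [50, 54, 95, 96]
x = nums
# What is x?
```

nums starts as [16, 12, 2, 20, 2, 1] (length 6). The slice nums[1:4] covers indices [1, 2, 3] with values [12, 2, 20]. Replacing that slice with [50, 54, 95, 96] (different length) produces [16, 50, 54, 95, 96, 2, 1].

[16, 50, 54, 95, 96, 2, 1]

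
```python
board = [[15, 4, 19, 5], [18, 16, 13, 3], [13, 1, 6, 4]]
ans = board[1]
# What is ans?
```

board has 3 rows. Row 1 is [18, 16, 13, 3].

[18, 16, 13, 3]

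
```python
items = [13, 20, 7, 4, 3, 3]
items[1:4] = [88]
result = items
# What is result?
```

items starts as [13, 20, 7, 4, 3, 3] (length 6). The slice items[1:4] covers indices [1, 2, 3] with values [20, 7, 4]. Replacing that slice with [88] (different length) produces [13, 88, 3, 3].

[13, 88, 3, 3]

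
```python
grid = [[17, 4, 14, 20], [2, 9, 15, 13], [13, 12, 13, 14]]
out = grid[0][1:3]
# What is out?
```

grid[0] = [17, 4, 14, 20]. grid[0] has length 4. The slice grid[0][1:3] selects indices [1, 2] (1->4, 2->14), giving [4, 14].

[4, 14]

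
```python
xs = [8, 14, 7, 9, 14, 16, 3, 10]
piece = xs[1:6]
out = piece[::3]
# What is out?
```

xs has length 8. The slice xs[1:6] selects indices [1, 2, 3, 4, 5] (1->14, 2->7, 3->9, 4->14, 5->16), giving [14, 7, 9, 14, 16]. So piece = [14, 7, 9, 14, 16]. piece has length 5. The slice piece[::3] selects indices [0, 3] (0->14, 3->14), giving [14, 14].

[14, 14]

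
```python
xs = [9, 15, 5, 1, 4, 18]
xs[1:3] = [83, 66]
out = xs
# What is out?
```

xs starts as [9, 15, 5, 1, 4, 18] (length 6). The slice xs[1:3] covers indices [1, 2] with values [15, 5]. Replacing that slice with [83, 66] (same length) produces [9, 83, 66, 1, 4, 18].

[9, 83, 66, 1, 4, 18]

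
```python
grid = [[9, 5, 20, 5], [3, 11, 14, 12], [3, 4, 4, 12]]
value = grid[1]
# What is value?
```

grid has 3 rows. Row 1 is [3, 11, 14, 12].

[3, 11, 14, 12]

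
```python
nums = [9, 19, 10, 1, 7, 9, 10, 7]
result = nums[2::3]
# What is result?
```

nums has length 8. The slice nums[2::3] selects indices [2, 5] (2->10, 5->9), giving [10, 9].

[10, 9]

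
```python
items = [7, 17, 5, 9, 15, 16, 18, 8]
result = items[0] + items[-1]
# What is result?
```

items has length 8. items[0] = 7.
items has length 8. Negative index -1 maps to positive index 8 + (-1) = 7. items[7] = 8.
Sum: 7 + 8 = 15.

15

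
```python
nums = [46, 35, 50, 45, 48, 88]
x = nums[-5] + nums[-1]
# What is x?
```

nums has length 6. Negative index -5 maps to positive index 6 + (-5) = 1. nums[1] = 35.
nums has length 6. Negative index -1 maps to positive index 6 + (-1) = 5. nums[5] = 88.
Sum: 35 + 88 = 123.

123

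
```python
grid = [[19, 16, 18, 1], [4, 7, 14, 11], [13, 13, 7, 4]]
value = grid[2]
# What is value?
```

grid has 3 rows. Row 2 is [13, 13, 7, 4].

[13, 13, 7, 4]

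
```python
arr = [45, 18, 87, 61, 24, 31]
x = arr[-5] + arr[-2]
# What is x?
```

arr has length 6. Negative index -5 maps to positive index 6 + (-5) = 1. arr[1] = 18.
arr has length 6. Negative index -2 maps to positive index 6 + (-2) = 4. arr[4] = 24.
Sum: 18 + 24 = 42.

42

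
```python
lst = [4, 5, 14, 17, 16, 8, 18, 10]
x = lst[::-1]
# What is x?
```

lst has length 8. The slice lst[::-1] selects indices [7, 6, 5, 4, 3, 2, 1, 0] (7->10, 6->18, 5->8, 4->16, 3->17, 2->14, 1->5, 0->4), giving [10, 18, 8, 16, 17, 14, 5, 4].

[10, 18, 8, 16, 17, 14, 5, 4]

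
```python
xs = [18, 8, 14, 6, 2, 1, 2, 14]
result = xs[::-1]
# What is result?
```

xs has length 8. The slice xs[::-1] selects indices [7, 6, 5, 4, 3, 2, 1, 0] (7->14, 6->2, 5->1, 4->2, 3->6, 2->14, 1->8, 0->18), giving [14, 2, 1, 2, 6, 14, 8, 18].

[14, 2, 1, 2, 6, 14, 8, 18]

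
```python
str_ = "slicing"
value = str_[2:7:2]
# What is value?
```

str_ has length 7. The slice str_[2:7:2] selects indices [2, 4, 6] (2->'i', 4->'i', 6->'g'), giving 'iig'.

'iig'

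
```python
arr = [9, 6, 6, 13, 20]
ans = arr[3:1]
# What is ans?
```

arr has length 5. The slice arr[3:1] resolves to an empty index range, so the result is [].

[]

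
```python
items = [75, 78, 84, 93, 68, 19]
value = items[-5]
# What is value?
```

items has length 6. Negative index -5 maps to positive index 6 + (-5) = 1. items[1] = 78.

78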